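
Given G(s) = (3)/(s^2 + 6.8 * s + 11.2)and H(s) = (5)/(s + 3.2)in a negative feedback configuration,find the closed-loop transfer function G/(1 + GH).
Closed-loop T = G/(1+GH).
Numerator: G_num * H_den = 3*s + 9.6.
Denominator: G_den * H_den + G_num * H_num = (s^3 + 10*s^2 + 32.96*s + 35.84) + (15) = s^3 + 10*s^2 + 32.96*s + 50.84.
T(s) = (3*s + 9.6)/(s^3 + 10*s^2 + 32.96*s + 50.84)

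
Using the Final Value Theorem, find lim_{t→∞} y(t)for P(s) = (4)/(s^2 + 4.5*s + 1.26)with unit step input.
FVT: lim_{t→∞} y(t) = lim_{s→0} s*Y(s) where Y(s) = P(s)/s.
= lim_{s→0} P(s) = P(0) = num(0)/den(0) = 4/1.26 = 3.175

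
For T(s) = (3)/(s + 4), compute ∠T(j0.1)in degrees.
Substitute s = j*0.1: T(j0.1) = 0.749532 - 0.0187383j.
∠T(j0.1) = atan2(Im, Re) = atan2(-0.0187383, 0.749532) = -1.43°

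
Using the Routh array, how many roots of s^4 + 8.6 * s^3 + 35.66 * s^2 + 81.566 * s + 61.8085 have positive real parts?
Routh array:
s^4: [1, 35.66, 61.8085]; s^3: [8.6, 81.566]; s^2: [26.1756, 61.8085]; s^1: [61.2588]; s^0: [61.8085]
First column: [1, 8.6, 26.1756, 61.2588, 61.8085]. Sign changes = RHP roots = 0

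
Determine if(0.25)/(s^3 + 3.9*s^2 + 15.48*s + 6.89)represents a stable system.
Denominator: s^3 + 3.9*s^2 + 15.48*s + 6.89 = (s + 0.5)(s^2 + 3.4*s + 13.78). Poles: -0.5, -1.7 + 3.3j, -1.7 - 3.3j. All Re(p)<0: Yes (stable)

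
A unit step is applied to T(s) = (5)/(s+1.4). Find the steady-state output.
FVT: lim_{t→∞} y(t) = lim_{s→0} s*Y(s) where Y(s) = T(s)/s.
= lim_{s→0} T(s) = T(0) = num(0)/den(0) = 5/1.4 = 3.571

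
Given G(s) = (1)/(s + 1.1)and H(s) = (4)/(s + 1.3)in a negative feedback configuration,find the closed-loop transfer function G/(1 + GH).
Closed-loop T = G/(1+GH).
Numerator: G_num * H_den = s + 1.3.
Denominator: G_den * H_den + G_num * H_num = (s^2 + 2.4*s + 1.43) + (4) = s^2 + 2.4*s + 5.43.
T(s) = (s + 1.3)/(s^2 + 2.4*s + 5.43)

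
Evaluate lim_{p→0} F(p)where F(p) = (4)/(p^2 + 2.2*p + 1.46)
DC gain = F(0) = num(0)/den(0) = 4/1.46 = 2.74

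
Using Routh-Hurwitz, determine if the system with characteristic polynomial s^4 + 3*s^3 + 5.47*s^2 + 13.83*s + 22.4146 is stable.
Routh array:
s^4: [1, 5.47, 22.4146]; s^3: [3, 13.83]; s^2: [0.86, 22.4146]; s^1: [-64.3605]; s^0: [22.4146]
First column: [1, 3, 0.86, -64.3605, 22.4146]. Sign changes = 2.
No, unstable (2 RHP root(s))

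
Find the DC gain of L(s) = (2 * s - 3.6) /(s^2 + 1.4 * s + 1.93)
DC gain = L(0) = num(0)/den(0) = -3.6/1.93 = -1.865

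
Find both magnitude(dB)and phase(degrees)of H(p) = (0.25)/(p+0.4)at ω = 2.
Substitute p = j*2: H(j2) = 0.0240385 - 0.120192j.
|H| = 20*log₁₀(sqrt(Re²+Im²)) = -18.23 dB.
∠H = atan2(Im, Re) = -78.69°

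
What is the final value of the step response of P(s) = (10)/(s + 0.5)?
FVT: lim_{t→∞} y(t) = lim_{s→0} s*Y(s) where Y(s) = P(s)/s.
= lim_{s→0} P(s) = P(0) = num(0)/den(0) = 10/0.5 = 20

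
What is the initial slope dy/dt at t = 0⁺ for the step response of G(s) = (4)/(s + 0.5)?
IVT: y'(0⁺) = lim_{s→∞} s²·Y(s) = lim_{s→∞} s·G(s).
deg(num) = 0, deg(den) = 1, relative degree = 1, so s·G(s) → (leading num)/(leading den) = 4/1 = 4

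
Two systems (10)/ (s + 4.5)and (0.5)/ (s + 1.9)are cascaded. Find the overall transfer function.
Series: H = H₁ · H₂ = (n₁·n₂)/(d₁·d₂).
Num: n₁·n₂ = 5. Den: d₁·d₂ = s^2 + 6.4*s + 8.55.
H(s) = (5)/(s^2 + 6.4*s + 8.55)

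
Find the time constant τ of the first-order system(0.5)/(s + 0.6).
First-order system: τ = -1/pole. Pole = -0.6. τ = -1/(-0.6) = 1.667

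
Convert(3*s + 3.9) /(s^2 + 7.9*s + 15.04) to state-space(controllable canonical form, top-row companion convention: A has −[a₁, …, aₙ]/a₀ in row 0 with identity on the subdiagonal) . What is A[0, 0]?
Reachable canonical form for den = s^2 + 7.9*s + 15.04: top row of A = -[a₁,a₂,...,aₙ]/a₀, ones on the subdiagonal, zeros elsewhere.
A = [[-7.9, -15.04], [1, 0]].
A[0,0] = -7.9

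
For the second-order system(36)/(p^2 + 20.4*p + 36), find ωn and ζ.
Standard form: ωn²/(p²+2ζωn·p+ωn²).
const=36=ωn² → ωn=6, p coeff=20.4=2ζωn → ζ=1.7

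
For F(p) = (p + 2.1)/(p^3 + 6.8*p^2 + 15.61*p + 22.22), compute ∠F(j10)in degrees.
Substitute p = j*10: F(j10) = -0.0085779 - 0.00419762j.
∠F(j10) = atan2(Im, Re) = atan2(-0.00419762, -0.0085779) = -153.93°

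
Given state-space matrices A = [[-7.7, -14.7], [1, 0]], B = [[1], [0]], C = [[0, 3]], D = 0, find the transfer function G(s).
G(s) = C(sI - A)⁻¹B + D.
Characteristic polynomial det(sI - A) = s^2 + 7.7*s + 14.7.
Numerator from C·adj(sI-A)·B + D·det(sI-A) = 3.
G(s) = (3)/(s^2 + 7.7*s + 14.7)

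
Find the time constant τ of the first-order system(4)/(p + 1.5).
First-order system: τ = -1/pole. Pole = -1.5. τ = -1/(-1.5) = 0.6667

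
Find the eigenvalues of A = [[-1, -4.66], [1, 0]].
Eigenvalues solve det(λI - A) = 0.
Characteristic polynomial: λ^2 + λ + 4.66 = 0.
Roots: -0.5 + 2.1j, -0.5 - 2.1j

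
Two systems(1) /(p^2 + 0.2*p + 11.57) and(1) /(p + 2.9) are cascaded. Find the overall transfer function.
Series: H = H₁ · H₂ = (n₁·n₂)/(d₁·d₂).
Num: n₁·n₂ = 1. Den: d₁·d₂ = p^3 + 3.1*p^2 + 12.15*p + 33.553.
H(p) = (1)/(p^3 + 3.1*p^2 + 12.15*p + 33.553)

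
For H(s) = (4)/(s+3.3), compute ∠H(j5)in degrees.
Substitute s = j*5: H(j5) = 0.36779 - 0.557258j.
∠H(j5) = atan2(Im, Re) = atan2(-0.557258, 0.36779) = -56.58°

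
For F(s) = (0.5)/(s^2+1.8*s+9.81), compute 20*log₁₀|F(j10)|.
Substitute s = j*10: F(j10) = -0.00533149 - 0.00106405j.
|F(j10)| = sqrt(Re² + Im²) = 0.005437.
20*log₁₀(0.005437) = -45.29 dB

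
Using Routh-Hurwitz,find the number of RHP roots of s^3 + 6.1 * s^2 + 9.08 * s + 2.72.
Routh array:
s^3: [1, 9.08]; s^2: [6.1, 2.72]; s^1: [8.6341]; s^0: [2.72]
First column: [1, 6.1, 8.6341, 2.72]. Sign changes = RHP roots = 0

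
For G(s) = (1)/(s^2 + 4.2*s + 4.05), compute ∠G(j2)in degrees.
Substitute s = j*2: G(j2) = 0.000708592 - 0.119043j.
∠G(j2) = atan2(Im, Re) = atan2(-0.119043, 0.000708592) = -89.66°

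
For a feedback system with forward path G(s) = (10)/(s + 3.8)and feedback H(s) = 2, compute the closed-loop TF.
Closed-loop T = G/(1+GH).
Numerator: G_num * H_den = 10.
Denominator: G_den * H_den + G_num * H_num = (s + 3.8) + (20) = s + 23.8.
T(s) = (10)/(s + 23.8)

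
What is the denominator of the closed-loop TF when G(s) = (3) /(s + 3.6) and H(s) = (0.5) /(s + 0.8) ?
Characteristic poly = G_den * H_den + G_num * H_num = (s^2 + 4.4*s + 2.88) + (1.5) = s^2 + 4.4*s + 4.38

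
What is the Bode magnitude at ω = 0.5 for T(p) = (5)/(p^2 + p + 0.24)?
Substitute p = j*0.5: T(j0.5) = -0.19992 - 9.996j.
|T(j0.5)| = sqrt(Re² + Im²) = 9.998.
20*log₁₀(9.998) = 20.00 dB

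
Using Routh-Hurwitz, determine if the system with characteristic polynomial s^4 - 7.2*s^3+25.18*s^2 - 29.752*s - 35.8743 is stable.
Routh array:
s^4: [1, 25.18, -35.8743]; s^3: [-7.2, -29.752]; s^2: [21.0478, -35.8743]; s^1: [-42.0238]; s^0: [-35.8743]
First column: [1, -7.2, 21.0478, -42.0238, -35.8743]. Sign changes = 3.
No, unstable (3 RHP root(s))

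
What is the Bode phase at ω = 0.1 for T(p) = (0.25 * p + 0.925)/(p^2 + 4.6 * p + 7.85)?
Substitute p = j*0.1: T(j0.1) = 0.117766 - 0.00372099j.
∠T(j0.1) = atan2(Im, Re) = atan2(-0.00372099, 0.117766) = -1.81°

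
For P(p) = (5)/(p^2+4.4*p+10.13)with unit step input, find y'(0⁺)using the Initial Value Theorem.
IVT: y'(0⁺) = lim_{p→∞} p²·Y(p) = lim_{p→∞} p·P(p).
deg(num) = 0, deg(den) = 2, relative degree = 2 ≥ 2, so p·P(p) → 0. Initial slope = 0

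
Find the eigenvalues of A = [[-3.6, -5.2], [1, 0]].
Eigenvalues solve det(λI - A) = 0.
Characteristic polynomial: λ^2 + 3.6*λ + 5.2 = 0.
Roots: -1.8 + 1.4j, -1.8 - 1.4j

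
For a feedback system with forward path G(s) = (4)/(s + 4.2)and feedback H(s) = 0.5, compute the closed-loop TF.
Closed-loop T = G/(1+GH).
Numerator: G_num * H_den = 4.
Denominator: G_den * H_den + G_num * H_num = (s + 4.2) + (2) = s + 6.2.
T(s) = (4)/(s + 6.2)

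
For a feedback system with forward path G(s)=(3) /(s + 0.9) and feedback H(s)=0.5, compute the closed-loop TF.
Closed-loop T = G/(1+GH).
Numerator: G_num * H_den = 3.
Denominator: G_den * H_den + G_num * H_num = (s + 0.9) + (1.5) = s + 2.4.
T(s) = (3)/(s + 2.4)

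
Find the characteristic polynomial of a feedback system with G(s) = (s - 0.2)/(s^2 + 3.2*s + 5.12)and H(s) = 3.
Characteristic poly = G_den * H_den + G_num * H_num = (s^2 + 3.2*s + 5.12) + (3*s - 0.6) = s^2 + 6.2*s + 4.52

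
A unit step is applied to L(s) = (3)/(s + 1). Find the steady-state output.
FVT: lim_{t→∞} y(t) = lim_{s→0} s*Y(s) where Y(s) = L(s)/s.
= lim_{s→0} L(s) = L(0) = num(0)/den(0) = 3/1 = 3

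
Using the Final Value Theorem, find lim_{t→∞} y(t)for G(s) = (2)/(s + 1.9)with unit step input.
FVT: lim_{t→∞} y(t) = lim_{s→0} s*Y(s) where Y(s) = G(s)/s.
= lim_{s→0} G(s) = G(0) = num(0)/den(0) = 2/1.9 = 1.053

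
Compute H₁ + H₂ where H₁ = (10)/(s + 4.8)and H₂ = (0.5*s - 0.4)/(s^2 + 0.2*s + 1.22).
Parallel: H = H₁ + H₂ = (n₁·d₂ + n₂·d₁)/(d₁·d₂).
n₁·d₂ = 10*s^2 + 2*s + 12.2. n₂·d₁ = 0.5*s^2 + 2*s - 1.92. Sum = 10.5*s^2 + 4*s + 10.28. d₁·d₂ = s^3 + 5*s^2 + 2.18*s + 5.856.
H(s) = (10.5*s^2 + 4*s + 10.28)/(s^3 + 5*s^2 + 2.18*s + 5.856)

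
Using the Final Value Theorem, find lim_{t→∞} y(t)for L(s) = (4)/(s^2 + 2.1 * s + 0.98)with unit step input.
FVT: lim_{t→∞} y(t) = lim_{s→0} s*Y(s) where Y(s) = L(s)/s.
= lim_{s→0} L(s) = L(0) = num(0)/den(0) = 4/0.98 = 4.082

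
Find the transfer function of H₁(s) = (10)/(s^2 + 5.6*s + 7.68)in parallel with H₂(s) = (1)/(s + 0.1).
Parallel: H = H₁ + H₂ = (n₁·d₂ + n₂·d₁)/(d₁·d₂).
n₁·d₂ = 10*s + 1. n₂·d₁ = s^2 + 5.6*s + 7.68. Sum = s^2 + 15.6*s + 8.68. d₁·d₂ = s^3 + 5.7*s^2 + 8.24*s + 0.768.
H(s) = (s^2 + 15.6*s + 8.68)/(s^3 + 5.7*s^2 + 8.24*s + 0.768)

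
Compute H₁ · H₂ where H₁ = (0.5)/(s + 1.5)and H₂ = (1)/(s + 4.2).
Series: H = H₁ · H₂ = (n₁·n₂)/(d₁·d₂).
Num: n₁·n₂ = 0.5. Den: d₁·d₂ = s^2 + 5.7*s + 6.3.
H(s) = (0.5)/(s^2 + 5.7*s + 6.3)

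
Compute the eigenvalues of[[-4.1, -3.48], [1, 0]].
Eigenvalues solve det(λI - A) = 0.
Characteristic polynomial: λ^2 + 4.1*λ + 3.48 = 0.
Factor: (λ + 1.2)(λ + 2.9) = 0.
Roots: -1.2, -2.9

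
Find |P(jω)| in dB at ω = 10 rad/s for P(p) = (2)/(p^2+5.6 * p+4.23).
Substitute p = j*10: P(j10) = -0.0155624 - 0.00909985j.
|P(j10)| = sqrt(Re² + Im²) = 0.01803.
20*log₁₀(0.01803) = -34.88 dB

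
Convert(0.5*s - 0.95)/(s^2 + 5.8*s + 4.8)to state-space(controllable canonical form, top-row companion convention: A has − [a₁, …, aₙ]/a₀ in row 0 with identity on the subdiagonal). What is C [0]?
Reachable canonical form: C = numerator coefficients (right-aligned, zero-padded to length n).
num = 0.5*s - 0.95, C = [[0.5, -0.95]].
C[0] = 0.5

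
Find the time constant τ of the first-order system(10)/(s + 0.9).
First-order system: τ = -1/pole. Pole = -0.9. τ = -1/(-0.9) = 1.111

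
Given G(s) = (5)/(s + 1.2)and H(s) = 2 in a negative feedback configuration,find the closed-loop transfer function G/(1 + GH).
Closed-loop T = G/(1+GH).
Numerator: G_num * H_den = 5.
Denominator: G_den * H_den + G_num * H_num = (s + 1.2) + (10) = s + 11.2.
T(s) = (5)/(s + 11.2)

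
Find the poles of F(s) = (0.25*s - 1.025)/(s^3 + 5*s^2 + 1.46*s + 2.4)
Set denominator = 0: s^3 + 5*s^2 + 1.46*s + 2.4 = (s + 4.8)(s^2 + 0.2*s + 0.5) = 0 → Poles: -0.1 + 0.7j, -0.1 - 0.7j, -4.8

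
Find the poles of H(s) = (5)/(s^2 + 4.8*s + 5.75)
Set denominator = 0: s^2 + 4.8*s + 5.75 = (s + 2.3)(s + 2.5) = 0 → Poles: -2.3, -2.5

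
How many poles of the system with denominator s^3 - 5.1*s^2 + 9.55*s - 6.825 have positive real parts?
s^3 - 5.1*s^2 + 9.55*s - 6.825 = (s - 2.1)(s^2 - 3*s + 3.25). Poles: 1.5 + 1j, 1.5 - 1j, 2.1. RHP poles (Re>0): 3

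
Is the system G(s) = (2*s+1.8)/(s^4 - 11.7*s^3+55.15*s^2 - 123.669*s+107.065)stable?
Denominator: s^4 - 11.7*s^3 + 55.15*s^2 - 123.669*s + 107.065 = (s - 3.8)(s - 2.3)(s^2 - 5.6*s + 12.25). Poles: 2.3, 2.8 + 2.1j, 2.8 - 2.1j, 3.8. All Re(p)<0: No (unstable)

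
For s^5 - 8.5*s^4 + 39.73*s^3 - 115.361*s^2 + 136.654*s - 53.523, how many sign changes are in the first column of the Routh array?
Routh array:
s^5: [1, 39.73, 136.654]; s^4: [-8.5, -115.361, -53.523]; s^3: [26.1581, 130.357]; s^2: [-73.0018, -53.523]; s^1: [111.179]; s^0: [-53.523]
First column: [1, -8.5, 26.1581, -73.0018, 111.179, -53.523]. Sign changes = 5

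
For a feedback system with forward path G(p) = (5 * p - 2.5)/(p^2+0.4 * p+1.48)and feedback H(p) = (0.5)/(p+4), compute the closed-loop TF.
Closed-loop T = G/(1+GH).
Numerator: G_num * H_den = 5*p^2 + 17.5*p - 10.
Denominator: G_den * H_den + G_num * H_num = (p^3 + 4.4*p^2 + 3.08*p + 5.92) + (2.5*p - 1.25) = p^3 + 4.4*p^2 + 5.58*p + 4.67.
T(p) = (5*p^2 + 17.5*p - 10)/(p^3 + 4.4*p^2 + 5.58*p + 4.67)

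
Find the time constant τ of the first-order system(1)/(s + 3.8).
First-order system: τ = -1/pole. Pole = -3.8. τ = -1/(-3.8) = 0.2632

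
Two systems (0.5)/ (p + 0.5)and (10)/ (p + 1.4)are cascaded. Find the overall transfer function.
Series: H = H₁ · H₂ = (n₁·n₂)/(d₁·d₂).
Num: n₁·n₂ = 5. Den: d₁·d₂ = p^2 + 1.9*p + 0.7.
H(p) = (5)/(p^2 + 1.9*p + 0.7)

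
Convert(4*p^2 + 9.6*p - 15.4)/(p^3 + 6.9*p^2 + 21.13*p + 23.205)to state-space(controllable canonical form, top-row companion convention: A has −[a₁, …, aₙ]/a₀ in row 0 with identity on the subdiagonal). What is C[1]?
Reachable canonical form: C = numerator coefficients (right-aligned, zero-padded to length n).
num = 4*p^2 + 9.6*p - 15.4, C = [[4, 9.6, -15.4]].
C[1] = 9.6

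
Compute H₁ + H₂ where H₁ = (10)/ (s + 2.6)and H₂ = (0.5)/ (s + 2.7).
Parallel: H = H₁ + H₂ = (n₁·d₂ + n₂·d₁)/(d₁·d₂).
n₁·d₂ = 10*s + 27. n₂·d₁ = 0.5*s + 1.3. Sum = 10.5*s + 28.3. d₁·d₂ = s^2 + 5.3*s + 7.02.
H(s) = (10.5*s + 28.3)/(s^2 + 5.3*s + 7.02)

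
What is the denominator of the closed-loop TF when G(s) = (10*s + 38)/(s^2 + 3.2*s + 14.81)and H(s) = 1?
Characteristic poly = G_den * H_den + G_num * H_num = (s^2 + 3.2*s + 14.81) + (10*s + 38) = s^2 + 13.2*s + 52.81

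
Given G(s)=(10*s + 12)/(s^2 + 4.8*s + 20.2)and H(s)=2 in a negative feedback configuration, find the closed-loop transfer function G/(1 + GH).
Closed-loop T = G/(1+GH).
Numerator: G_num * H_den = 10*s + 12.
Denominator: G_den * H_den + G_num * H_num = (s^2 + 4.8*s + 20.2) + (20*s + 24) = s^2 + 24.8*s + 44.2.
T(s) = (10*s + 12)/(s^2 + 24.8*s + 44.2)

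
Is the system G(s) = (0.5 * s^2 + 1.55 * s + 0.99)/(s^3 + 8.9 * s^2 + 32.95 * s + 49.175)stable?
Denominator: s^3 + 8.9*s^2 + 32.95*s + 49.175 = (s + 3.5)(s^2 + 5.4*s + 14.05). Poles: -2.7 + 2.6j, -2.7 - 2.6j, -3.5. All Re(p)<0: Yes (stable)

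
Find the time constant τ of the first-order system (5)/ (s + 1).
First-order system: τ = -1/pole. Pole = -1. τ = -1/(-1) = 1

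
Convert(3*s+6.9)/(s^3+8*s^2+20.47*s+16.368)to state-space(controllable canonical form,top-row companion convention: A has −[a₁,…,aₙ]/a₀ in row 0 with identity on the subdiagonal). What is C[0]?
Reachable canonical form: C = numerator coefficients (right-aligned, zero-padded to length n).
num = 3*s + 6.9, C = [[0, 3, 6.9]].
C[0] = 0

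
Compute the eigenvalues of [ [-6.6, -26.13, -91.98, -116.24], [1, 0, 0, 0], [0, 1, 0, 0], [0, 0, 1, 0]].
Eigenvalues solve det(λI - A) = 0.
Characteristic polynomial: λ^4 + 6.6*λ^3 + 26.13*λ^2 + 91.98*λ + 116.24 = 0.
Factor: (λ + 4)(λ + 2)(λ^2 + 0.6*λ + 14.53) = 0.
Roots: -0.3 + 3.8j, -0.3 - 3.8j, -2, -4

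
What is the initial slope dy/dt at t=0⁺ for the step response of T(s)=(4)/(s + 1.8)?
IVT: y'(0⁺) = lim_{s→∞} s²·Y(s) = lim_{s→∞} s·T(s).
deg(num) = 0, deg(den) = 1, relative degree = 1, so s·T(s) → (leading num)/(leading den) = 4/1 = 4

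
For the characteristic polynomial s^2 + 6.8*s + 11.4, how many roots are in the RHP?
s^2 + 6.8*s + 11.4 = (s + 3)(s + 3.8). Poles: -3, -3.8. RHP poles (Re>0): 0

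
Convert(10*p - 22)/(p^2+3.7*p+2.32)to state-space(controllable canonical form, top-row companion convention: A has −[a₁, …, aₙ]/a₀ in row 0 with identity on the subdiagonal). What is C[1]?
Reachable canonical form: C = numerator coefficients (right-aligned, zero-padded to length n).
num = 10*p - 22, C = [[10, -22]].
C[1] = -22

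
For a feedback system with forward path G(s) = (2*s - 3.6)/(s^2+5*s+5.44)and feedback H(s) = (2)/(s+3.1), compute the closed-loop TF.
Closed-loop T = G/(1+GH).
Numerator: G_num * H_den = 2*s^2 + 2.6*s - 11.16.
Denominator: G_den * H_den + G_num * H_num = (s^3 + 8.1*s^2 + 20.94*s + 16.864) + (4*s - 7.2) = s^3 + 8.1*s^2 + 24.94*s + 9.664.
T(s) = (2*s^2 + 2.6*s - 11.16)/(s^3 + 8.1*s^2 + 24.94*s + 9.664)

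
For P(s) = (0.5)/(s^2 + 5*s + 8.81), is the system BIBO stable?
Denominator: s^2 + 5*s + 8.81. Poles: -2.5 + 1.6j, -2.5 - 1.6j. All Re(p)<0: Yes (stable)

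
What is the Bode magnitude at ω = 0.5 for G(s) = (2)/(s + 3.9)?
Substitute s = j*0.5: G(j0.5) = 0.504528 - 0.0646831j.
|G(j0.5)| = sqrt(Re² + Im²) = 0.5087.
20*log₁₀(0.5087) = -5.87 dB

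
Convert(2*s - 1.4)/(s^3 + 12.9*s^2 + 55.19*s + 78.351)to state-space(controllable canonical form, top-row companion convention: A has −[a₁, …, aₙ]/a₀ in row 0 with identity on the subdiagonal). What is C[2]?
Reachable canonical form: C = numerator coefficients (right-aligned, zero-padded to length n).
num = 2*s - 1.4, C = [[0, 2, -1.4]].
C[2] = -1.4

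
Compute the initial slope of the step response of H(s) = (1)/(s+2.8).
IVT: y'(0⁺) = lim_{s→∞} s²·Y(s) = lim_{s→∞} s·H(s).
deg(num) = 0, deg(den) = 1, relative degree = 1, so s·H(s) → (leading num)/(leading den) = 1/1 = 1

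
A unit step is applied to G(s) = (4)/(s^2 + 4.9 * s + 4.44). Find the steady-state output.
FVT: lim_{t→∞} y(t) = lim_{s→0} s*Y(s) where Y(s) = G(s)/s.
= lim_{s→0} G(s) = G(0) = num(0)/den(0) = 4/4.44 = 0.9009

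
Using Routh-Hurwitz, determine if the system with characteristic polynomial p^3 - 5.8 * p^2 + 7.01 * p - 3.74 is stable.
Routh array:
p^3: [1, 7.01]; p^2: [-5.8, -3.74]; p^1: [6.36517]; p^0: [-3.74]
First column: [1, -5.8, 6.36517, -3.74]. Sign changes = 3.
No, unstable (3 RHP root(s))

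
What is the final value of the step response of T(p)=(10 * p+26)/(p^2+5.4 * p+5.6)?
FVT: lim_{t→∞} y(t) = lim_{p→0} p*Y(p) where Y(p) = T(p)/p.
= lim_{p→0} T(p) = T(0) = num(0)/den(0) = 26/5.6 = 4.643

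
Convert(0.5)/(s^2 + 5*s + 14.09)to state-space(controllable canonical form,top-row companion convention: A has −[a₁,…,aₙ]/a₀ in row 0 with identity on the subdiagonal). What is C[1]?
Reachable canonical form: C = numerator coefficients (right-aligned, zero-padded to length n).
num = 0.5, C = [[0, 0.5]].
C[1] = 0.5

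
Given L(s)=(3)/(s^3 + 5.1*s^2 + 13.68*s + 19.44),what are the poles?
Set denominator = 0: s^3 + 5.1*s^2 + 13.68*s + 19.44 = (s + 2.7)(s^2 + 2.4*s + 7.2) = 0 → Poles: -1.2 + 2.4j, -1.2 - 2.4j, -2.7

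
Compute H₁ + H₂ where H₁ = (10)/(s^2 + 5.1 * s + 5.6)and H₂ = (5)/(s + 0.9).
Parallel: H = H₁ + H₂ = (n₁·d₂ + n₂·d₁)/(d₁·d₂).
n₁·d₂ = 10*s + 9. n₂·d₁ = 5*s^2 + 25.5*s + 28. Sum = 5*s^2 + 35.5*s + 37. d₁·d₂ = s^3 + 6*s^2 + 10.19*s + 5.04.
H(s) = (5*s^2 + 35.5*s + 37)/(s^3 + 6*s^2 + 10.19*s + 5.04)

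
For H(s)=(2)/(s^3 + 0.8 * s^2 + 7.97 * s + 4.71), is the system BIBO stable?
Denominator: s^3 + 0.8*s^2 + 7.97*s + 4.71 = (s + 0.6)(s^2 + 0.2*s + 7.85). Poles: -0.1 + 2.8j, -0.1 - 2.8j, -0.6. All Re(p)<0: Yes (stable)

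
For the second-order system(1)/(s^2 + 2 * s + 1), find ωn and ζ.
Standard form: ωn²/(s²+2ζωn·s+ωn²).
const=1=ωn² → ωn=1, s coeff=2=2ζωn → ζ=1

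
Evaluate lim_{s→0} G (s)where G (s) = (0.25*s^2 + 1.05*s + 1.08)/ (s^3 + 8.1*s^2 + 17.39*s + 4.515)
DC gain = G(0) = num(0)/den(0) = 1.08/4.515 = 0.2392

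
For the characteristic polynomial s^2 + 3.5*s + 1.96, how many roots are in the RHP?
s^2 + 3.5*s + 1.96 = (s + 0.7)(s + 2.8). Poles: -0.7, -2.8. RHP poles (Re>0): 0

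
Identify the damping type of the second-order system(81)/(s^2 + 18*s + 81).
Standard form: ωn²/(s²+2ζωn·s+ωn²) gives ωn=9, ζ=1.
Critically damped (ζ = 1)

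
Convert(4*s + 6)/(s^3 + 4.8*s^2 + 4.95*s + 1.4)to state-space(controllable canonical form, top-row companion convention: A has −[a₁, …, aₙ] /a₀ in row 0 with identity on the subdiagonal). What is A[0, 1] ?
Reachable canonical form for den = s^3 + 4.8*s^2 + 4.95*s + 1.4: top row of A = -[a₁,a₂,...,aₙ]/a₀, ones on the subdiagonal, zeros elsewhere.
A = [[-4.8, -4.95, -1.4], [1, 0, 0], [0, 1, 0]].
A[0,1] = -4.95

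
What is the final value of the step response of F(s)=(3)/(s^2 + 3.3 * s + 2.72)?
FVT: lim_{t→∞} y(t) = lim_{s→0} s*Y(s) where Y(s) = F(s)/s.
= lim_{s→0} F(s) = F(0) = num(0)/den(0) = 3/2.72 = 1.103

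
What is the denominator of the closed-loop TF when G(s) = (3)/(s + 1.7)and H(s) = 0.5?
Characteristic poly = G_den * H_den + G_num * H_num = (s + 1.7) + (1.5) = s + 3.2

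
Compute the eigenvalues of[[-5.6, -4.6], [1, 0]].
Eigenvalues solve det(λI - A) = 0.
Characteristic polynomial: λ^2 + 5.6*λ + 4.6 = 0.
Factor: (λ + 1)(λ + 4.6) = 0.
Roots: -1, -4.6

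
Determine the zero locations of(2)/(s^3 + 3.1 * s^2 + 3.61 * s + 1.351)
Numerator is a nonzero constant (2) → Zeros: none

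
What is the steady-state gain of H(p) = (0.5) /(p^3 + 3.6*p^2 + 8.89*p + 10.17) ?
DC gain = H(0) = num(0)/den(0) = 0.5/10.17 = 0.04916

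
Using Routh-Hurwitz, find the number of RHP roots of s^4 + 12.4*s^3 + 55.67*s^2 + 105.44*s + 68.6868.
Routh array:
s^4: [1, 55.67, 68.6868]; s^3: [12.4, 105.44]; s^2: [47.1668, 68.6868]; s^1: [87.3825]; s^0: [68.6868]
First column: [1, 12.4, 47.1668, 87.3825, 68.6868]. Sign changes = RHP roots = 0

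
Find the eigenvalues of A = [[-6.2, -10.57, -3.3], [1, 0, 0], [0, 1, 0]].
Eigenvalues solve det(λI - A) = 0.
Characteristic polynomial: λ^3 + 6.2*λ^2 + 10.57*λ + 3.3 = 0.
Factor: (λ + 3.3)(λ + 2.5)(λ + 0.4) = 0.
Roots: -0.4, -2.5, -3.3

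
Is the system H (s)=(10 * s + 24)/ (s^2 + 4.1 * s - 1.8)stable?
Denominator: s^2 + 4.1*s - 1.8 = (s - 0.4)(s + 4.5). Poles: -4.5, 0.4. All Re(p)<0: No (unstable)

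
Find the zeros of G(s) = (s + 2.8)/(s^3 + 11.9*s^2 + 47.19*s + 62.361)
Set numerator = 0: s + 2.8 = 0 → Zeros: -2.8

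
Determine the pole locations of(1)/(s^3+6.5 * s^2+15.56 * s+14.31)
Set denominator = 0: s^3 + 6.5*s^2 + 15.56*s + 14.31 = (s + 2.7)(s^2 + 3.8*s + 5.3) = 0 → Poles: -1.9 + 1.3j, -1.9 - 1.3j, -2.7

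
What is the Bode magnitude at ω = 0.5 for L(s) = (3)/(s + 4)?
Substitute s = j*0.5: L(j0.5) = 0.738462 - 0.0923077j.
|L(j0.5)| = sqrt(Re² + Im²) = 0.7442.
20*log₁₀(0.7442) = -2.57 dB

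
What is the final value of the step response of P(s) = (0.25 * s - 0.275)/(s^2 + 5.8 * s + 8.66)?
FVT: lim_{t→∞} y(t) = lim_{s→0} s*Y(s) where Y(s) = P(s)/s.
= lim_{s→0} P(s) = P(0) = num(0)/den(0) = -0.275/8.66 = -0.03176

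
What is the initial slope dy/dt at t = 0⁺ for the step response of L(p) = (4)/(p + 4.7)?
IVT: y'(0⁺) = lim_{p→∞} p²·Y(p) = lim_{p→∞} p·L(p).
deg(num) = 0, deg(den) = 1, relative degree = 1, so p·L(p) → (leading num)/(leading den) = 4/1 = 4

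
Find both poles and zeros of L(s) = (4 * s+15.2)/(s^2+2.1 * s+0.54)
Set denominator = 0: s^2 + 2.1*s + 0.54 = (s + 1.8)(s + 0.3) = 0 → Poles: -0.3, -1.8
Set numerator = 0: 4*s + 15.2 = 0 → Zeros: -3.8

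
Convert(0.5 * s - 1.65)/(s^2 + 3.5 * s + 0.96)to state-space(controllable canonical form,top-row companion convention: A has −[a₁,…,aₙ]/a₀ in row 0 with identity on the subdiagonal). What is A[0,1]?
Reachable canonical form for den = s^2 + 3.5*s + 0.96: top row of A = -[a₁,a₂,...,aₙ]/a₀, ones on the subdiagonal, zeros elsewhere.
A = [[-3.5, -0.96], [1, 0]].
A[0,1] = -0.96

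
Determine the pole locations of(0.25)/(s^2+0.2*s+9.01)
Set denominator = 0: s^2 + 0.2*s + 9.01 = 0 → Poles: -0.1 + 3j, -0.1 - 3j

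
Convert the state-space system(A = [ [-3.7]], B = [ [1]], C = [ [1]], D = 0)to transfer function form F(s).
F(s) = C(sI - A)⁻¹B + D.
Characteristic polynomial det(sI - A) = s + 3.7.
Numerator from C·adj(sI-A)·B + D·det(sI-A) = 1.
F(s) = (1)/(s + 3.7)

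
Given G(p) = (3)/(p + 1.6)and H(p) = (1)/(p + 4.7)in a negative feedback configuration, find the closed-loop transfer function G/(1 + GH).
Closed-loop T = G/(1+GH).
Numerator: G_num * H_den = 3*p + 14.1.
Denominator: G_den * H_den + G_num * H_num = (p^2 + 6.3*p + 7.52) + (3) = p^2 + 6.3*p + 10.52.
T(p) = (3*p + 14.1)/(p^2 + 6.3*p + 10.52)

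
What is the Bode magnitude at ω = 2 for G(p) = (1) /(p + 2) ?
Substitute p = j*2: G(j2) = 0.25 - 0.25j.
|G(j2)| = sqrt(Re² + Im²) = 0.3536.
20*log₁₀(0.3536) = -9.03 dB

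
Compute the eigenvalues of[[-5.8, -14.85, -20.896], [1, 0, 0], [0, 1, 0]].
Eigenvalues solve det(λI - A) = 0.
Characteristic polynomial: λ^3 + 5.8*λ^2 + 14.85*λ + 20.896 = 0.
Factor: (λ + 3.2)(λ^2 + 2.6*λ + 6.53) = 0.
Roots: -1.3 + 2.2j, -1.3 - 2.2j, -3.2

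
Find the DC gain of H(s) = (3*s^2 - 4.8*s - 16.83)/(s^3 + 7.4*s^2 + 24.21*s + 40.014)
DC gain = H(0) = num(0)/den(0) = -16.83/40.014 = -0.4206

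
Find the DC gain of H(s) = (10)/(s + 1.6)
DC gain = H(0) = num(0)/den(0) = 10/1.6 = 6.25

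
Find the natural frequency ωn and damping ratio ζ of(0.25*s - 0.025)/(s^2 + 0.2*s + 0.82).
Underdamped: complex pole -0.1 + 0.9j. ωn = |pole| = 0.9055, ζ = -Re(pole)/ωn = 0.1104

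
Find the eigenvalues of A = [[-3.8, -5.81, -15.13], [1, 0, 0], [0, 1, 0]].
Eigenvalues solve det(λI - A) = 0.
Characteristic polynomial: λ^3 + 3.8*λ^2 + 5.81*λ + 15.13 = 0.
Factor: (λ + 3.4)(λ^2 + 0.4*λ + 4.45) = 0.
Roots: -0.2 + 2.1j, -0.2 - 2.1j, -3.4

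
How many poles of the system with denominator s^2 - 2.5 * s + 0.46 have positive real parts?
s^2 - 2.5*s + 0.46 = (s - 0.2)(s - 2.3). Poles: 0.2, 2.3. RHP poles (Re>0): 2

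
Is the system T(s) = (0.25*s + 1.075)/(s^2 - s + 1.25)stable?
Denominator: s^2 - s + 1.25. Poles: 0.5 + 1j, 0.5 - 1j. All Re(p)<0: No (unstable)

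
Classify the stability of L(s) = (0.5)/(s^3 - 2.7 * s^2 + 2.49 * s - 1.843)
Denominator: s^3 - 2.7*s^2 + 2.49*s - 1.843 = (s - 1.9)(s^2 - 0.8*s + 0.97). Poles: 0.4 + 0.9j, 0.4 - 0.9j, 1.9. Unstable (3 pole(s) in RHP)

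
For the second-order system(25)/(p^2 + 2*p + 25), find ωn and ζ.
Standard form: ωn²/(p²+2ζωn·p+ωn²).
const=25=ωn² → ωn=5, p coeff=2=2ζωn → ζ=0.2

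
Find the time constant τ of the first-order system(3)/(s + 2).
First-order system: τ = -1/pole. Pole = -2. τ = -1/(-2) = 0.5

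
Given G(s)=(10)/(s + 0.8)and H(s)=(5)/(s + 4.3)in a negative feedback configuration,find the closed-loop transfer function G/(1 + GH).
Closed-loop T = G/(1+GH).
Numerator: G_num * H_den = 10*s + 43.
Denominator: G_den * H_den + G_num * H_num = (s^2 + 5.1*s + 3.44) + (50) = s^2 + 5.1*s + 53.44.
T(s) = (10*s + 43)/(s^2 + 5.1*s + 53.44)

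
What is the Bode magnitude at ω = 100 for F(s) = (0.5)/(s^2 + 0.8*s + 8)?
Substitute s = j*100: F(j100) = -5.00368e-05 - 4.00615e-07j.
|F(j100)| = sqrt(Re² + Im²) = 5.004e-05.
20*log₁₀(5.004e-05) = -86.01 dB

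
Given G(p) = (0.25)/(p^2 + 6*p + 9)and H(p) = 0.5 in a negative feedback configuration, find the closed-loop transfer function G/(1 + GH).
Closed-loop T = G/(1+GH).
Numerator: G_num * H_den = 0.25.
Denominator: G_den * H_den + G_num * H_num = (p^2 + 6*p + 9) + (0.125) = p^2 + 6*p + 9.125.
T(p) = (0.25)/(p^2 + 6*p + 9.125)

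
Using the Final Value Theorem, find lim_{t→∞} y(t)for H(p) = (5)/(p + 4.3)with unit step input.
FVT: lim_{t→∞} y(t) = lim_{p→0} p*Y(p) where Y(p) = H(p)/p.
= lim_{p→0} H(p) = H(0) = num(0)/den(0) = 5/4.3 = 1.163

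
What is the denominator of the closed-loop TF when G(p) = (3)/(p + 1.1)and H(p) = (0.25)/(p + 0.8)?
Characteristic poly = G_den * H_den + G_num * H_num = (p^2 + 1.9*p + 0.88) + (0.75) = p^2 + 1.9*p + 1.63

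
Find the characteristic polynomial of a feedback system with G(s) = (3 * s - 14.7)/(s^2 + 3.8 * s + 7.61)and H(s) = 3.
Characteristic poly = G_den * H_den + G_num * H_num = (s^2 + 3.8*s + 7.61) + (9*s - 44.1) = s^2 + 12.8*s - 36.49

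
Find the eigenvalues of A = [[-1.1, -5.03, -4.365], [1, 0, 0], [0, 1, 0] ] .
Eigenvalues solve det(λI - A) = 0.
Characteristic polynomial: λ^3 + 1.1*λ^2 + 5.03*λ + 4.365 = 0.
Factor: (λ + 0.9)(λ^2 + 0.2*λ + 4.85) = 0.
Roots: -0.1 + 2.2j, -0.1 - 2.2j, -0.9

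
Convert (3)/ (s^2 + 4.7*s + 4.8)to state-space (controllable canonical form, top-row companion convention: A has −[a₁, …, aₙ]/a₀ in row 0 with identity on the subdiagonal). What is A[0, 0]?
Reachable canonical form for den = s^2 + 4.7*s + 4.8: top row of A = -[a₁,a₂,...,aₙ]/a₀, ones on the subdiagonal, zeros elsewhere.
A = [[-4.7, -4.8], [1, 0]].
A[0,0] = -4.7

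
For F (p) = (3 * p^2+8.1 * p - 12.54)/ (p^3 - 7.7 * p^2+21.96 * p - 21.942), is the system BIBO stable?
Denominator: p^3 - 7.7*p^2 + 21.96*p - 21.942 = (p - 2.3)(p^2 - 5.4*p + 9.54). Poles: 2.3, 2.7 + 1.5j, 2.7 - 1.5j. All Re(p)<0: No (unstable)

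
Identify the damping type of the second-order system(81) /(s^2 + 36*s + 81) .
Standard form: ωn²/(s²+2ζωn·s+ωn²) gives ωn=9, ζ=2.
Overdamped (ζ = 2 > 1)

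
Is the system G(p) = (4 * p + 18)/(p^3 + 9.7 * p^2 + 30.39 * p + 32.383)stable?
Denominator: p^3 + 9.7*p^2 + 30.39*p + 32.383 = (p + 4.7)(p^2 + 5*p + 6.89). Poles: -2.5 + 0.8j, -2.5 - 0.8j, -4.7. All Re(p)<0: Yes (stable)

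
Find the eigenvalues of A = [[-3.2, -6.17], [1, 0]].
Eigenvalues solve det(λI - A) = 0.
Characteristic polynomial: λ^2 + 3.2*λ + 6.17 = 0.
Roots: -1.6 + 1.9j, -1.6 - 1.9j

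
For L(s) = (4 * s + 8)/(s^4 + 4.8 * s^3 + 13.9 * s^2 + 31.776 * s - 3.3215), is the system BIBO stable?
Denominator: s^4 + 4.8*s^3 + 13.9*s^2 + 31.776*s - 3.3215 = (s - 0.1)(s + 3.5)(s^2 + 1.4*s + 9.49). Poles: -0.7 + 3j, -0.7 - 3j, -3.5, 0.1. All Re(p)<0: No (unstable)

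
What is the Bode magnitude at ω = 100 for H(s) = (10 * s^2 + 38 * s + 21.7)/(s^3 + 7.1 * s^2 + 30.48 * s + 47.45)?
Substitute s = j*100: H(j100) = 0.00330878 - 0.100048j.
|H(j100)| = sqrt(Re² + Im²) = 0.1001.
20*log₁₀(0.1001) = -19.99 dB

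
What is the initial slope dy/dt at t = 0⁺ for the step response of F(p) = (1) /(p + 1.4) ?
IVT: y'(0⁺) = lim_{p→∞} p²·Y(p) = lim_{p→∞} p·F(p).
deg(num) = 0, deg(den) = 1, relative degree = 1, so p·F(p) → (leading num)/(leading den) = 1/1 = 1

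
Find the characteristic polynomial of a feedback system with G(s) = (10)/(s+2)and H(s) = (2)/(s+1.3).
Characteristic poly = G_den * H_den + G_num * H_num = (s^2 + 3.3*s + 2.6) + (20) = s^2 + 3.3*s + 22.6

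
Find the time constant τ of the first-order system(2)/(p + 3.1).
First-order system: τ = -1/pole. Pole = -3.1. τ = -1/(-3.1) = 0.3226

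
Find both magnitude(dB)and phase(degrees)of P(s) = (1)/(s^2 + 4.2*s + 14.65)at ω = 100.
Substitute s = j*100: P(j100) = -9.99699e-05 - 4.20489e-06j.
|P| = 20*log₁₀(sqrt(Re²+Im²)) = -79.99 dB.
∠P = atan2(Im, Re) = -177.59°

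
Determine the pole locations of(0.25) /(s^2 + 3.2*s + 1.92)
Set denominator = 0: s^2 + 3.2*s + 1.92 = (s + 2.4)(s + 0.8) = 0 → Poles: -0.8, -2.4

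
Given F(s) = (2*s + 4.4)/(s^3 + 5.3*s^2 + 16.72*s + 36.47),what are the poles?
Set denominator = 0: s^3 + 5.3*s^2 + 16.72*s + 36.47 = (s + 3.5)(s^2 + 1.8*s + 10.42) = 0 → Poles: -0.9 + 3.1j, -0.9 - 3.1j, -3.5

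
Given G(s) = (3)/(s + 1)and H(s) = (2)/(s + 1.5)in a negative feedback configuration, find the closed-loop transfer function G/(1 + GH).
Closed-loop T = G/(1+GH).
Numerator: G_num * H_den = 3*s + 4.5.
Denominator: G_den * H_den + G_num * H_num = (s^2 + 2.5*s + 1.5) + (6) = s^2 + 2.5*s + 7.5.
T(s) = (3*s + 4.5)/(s^2 + 2.5*s + 7.5)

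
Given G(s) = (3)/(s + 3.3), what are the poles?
Set denominator = 0: s + 3.3 = 0 → Poles: -3.3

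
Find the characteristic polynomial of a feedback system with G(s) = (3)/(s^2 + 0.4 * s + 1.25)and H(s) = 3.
Characteristic poly = G_den * H_den + G_num * H_num = (s^2 + 0.4*s + 1.25) + (9) = s^2 + 0.4*s + 10.25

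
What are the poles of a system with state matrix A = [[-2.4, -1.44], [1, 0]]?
Eigenvalues solve det(λI - A) = 0.
Characteristic polynomial: λ^2 + 2.4*λ + 1.44 = 0.
Factor: (λ + 1.2)(λ + 1.2) = 0.
Roots: -1.2, -1.2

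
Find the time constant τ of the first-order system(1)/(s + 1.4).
First-order system: τ = -1/pole. Pole = -1.4. τ = -1/(-1.4) = 0.7143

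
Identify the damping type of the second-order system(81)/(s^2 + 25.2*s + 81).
Standard form: ωn²/(s²+2ζωn·s+ωn²) gives ωn=9, ζ=1.4.
Overdamped (ζ = 1.4 > 1)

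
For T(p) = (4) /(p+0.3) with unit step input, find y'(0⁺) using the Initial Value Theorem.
IVT: y'(0⁺) = lim_{p→∞} p²·Y(p) = lim_{p→∞} p·T(p).
deg(num) = 0, deg(den) = 1, relative degree = 1, so p·T(p) → (leading num)/(leading den) = 4/1 = 4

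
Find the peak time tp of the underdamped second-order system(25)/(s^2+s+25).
Standard form: ωn²/(s²+2ζωn·s+ωn²) → ωn = 5, ζ = 0.1.
ωd = ωn·√(1-ζ²) = 5·√(1-0.1²) = 4.975.
tp = π/ωd = π/4.975 = 0.6315 s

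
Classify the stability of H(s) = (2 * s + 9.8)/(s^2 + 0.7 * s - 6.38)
Denominator: s^2 + 0.7*s - 6.38 = (s - 2.2)(s + 2.9). Poles: -2.9, 2.2. Unstable (1 pole(s) in RHP)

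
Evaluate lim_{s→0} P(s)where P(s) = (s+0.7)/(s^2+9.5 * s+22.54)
DC gain = P(0) = num(0)/den(0) = 0.7/22.54 = 0.03106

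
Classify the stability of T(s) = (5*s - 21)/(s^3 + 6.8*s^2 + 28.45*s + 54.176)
Denominator: s^3 + 6.8*s^2 + 28.45*s + 54.176 = (s + 3.2)(s^2 + 3.6*s + 16.93). Poles: -1.8 + 3.7j, -1.8 - 3.7j, -3.2. Stable (all poles in LHP)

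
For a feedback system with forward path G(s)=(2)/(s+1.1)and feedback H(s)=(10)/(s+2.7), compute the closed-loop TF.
Closed-loop T = G/(1+GH).
Numerator: G_num * H_den = 2*s + 5.4.
Denominator: G_den * H_den + G_num * H_num = (s^2 + 3.8*s + 2.97) + (20) = s^2 + 3.8*s + 22.97.
T(s) = (2*s + 5.4)/(s^2 + 3.8*s + 22.97)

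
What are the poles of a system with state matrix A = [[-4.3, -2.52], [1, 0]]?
Eigenvalues solve det(λI - A) = 0.
Characteristic polynomial: λ^2 + 4.3*λ + 2.52 = 0.
Factor: (λ + 3.6)(λ + 0.7) = 0.
Roots: -0.7, -3.6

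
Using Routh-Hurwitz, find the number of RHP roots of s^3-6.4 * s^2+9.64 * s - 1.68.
Routh array:
s^3: [1, 9.64]; s^2: [-6.4, -1.68]; s^1: [9.3775]; s^0: [-1.68]
First column: [1, -6.4, 9.3775, -1.68]. Sign changes = RHP roots = 3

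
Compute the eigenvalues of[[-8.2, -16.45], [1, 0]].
Eigenvalues solve det(λI - A) = 0.
Characteristic polynomial: λ^2 + 8.2*λ + 16.45 = 0.
Factor: (λ + 4.7)(λ + 3.5) = 0.
Roots: -3.5, -4.7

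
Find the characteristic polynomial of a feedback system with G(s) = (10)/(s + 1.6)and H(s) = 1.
Characteristic poly = G_den * H_den + G_num * H_num = (s + 1.6) + (10) = s + 11.6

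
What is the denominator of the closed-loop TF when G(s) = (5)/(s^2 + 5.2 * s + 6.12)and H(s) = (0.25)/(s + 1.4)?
Characteristic poly = G_den * H_den + G_num * H_num = (s^3 + 6.6*s^2 + 13.4*s + 8.568) + (1.25) = s^3 + 6.6*s^2 + 13.4*s + 9.818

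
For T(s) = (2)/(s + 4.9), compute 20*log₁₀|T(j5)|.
Substitute s = j*5: T(j5) = 0.199959 - 0.20404j.
|T(j5)| = sqrt(Re² + Im²) = 0.2857.
20*log₁₀(0.2857) = -10.88 dB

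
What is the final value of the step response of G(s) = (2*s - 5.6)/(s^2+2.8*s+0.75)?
FVT: lim_{t→∞} y(t) = lim_{s→0} s*Y(s) where Y(s) = G(s)/s.
= lim_{s→0} G(s) = G(0) = num(0)/den(0) = -5.6/0.75 = -7.467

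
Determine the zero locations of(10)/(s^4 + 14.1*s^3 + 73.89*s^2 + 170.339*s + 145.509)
Numerator is a nonzero constant (10) → Zeros: none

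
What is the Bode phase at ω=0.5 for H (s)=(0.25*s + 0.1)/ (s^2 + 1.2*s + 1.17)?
Substitute s = j*0.5: H(j0.5) = 0.138428 + 0.0455902j.
∠H(j0.5) = atan2(Im, Re) = atan2(0.0455902, 0.138428) = 18.23°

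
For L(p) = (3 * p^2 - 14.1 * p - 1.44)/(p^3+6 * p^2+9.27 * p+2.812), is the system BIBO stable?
Denominator: p^3 + 6*p^2 + 9.27*p + 2.812 = (p + 3.7)(p + 1.9)(p + 0.4). Poles: -0.4, -1.9, -3.7. All Re(p)<0: Yes (stable)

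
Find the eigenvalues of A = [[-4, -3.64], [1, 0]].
Eigenvalues solve det(λI - A) = 0.
Characteristic polynomial: λ^2 + 4*λ + 3.64 = 0.
Factor: (λ + 2.6)(λ + 1.4) = 0.
Roots: -1.4, -2.6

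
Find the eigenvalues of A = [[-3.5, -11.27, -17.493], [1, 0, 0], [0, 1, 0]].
Eigenvalues solve det(λI - A) = 0.
Characteristic polynomial: λ^3 + 3.5*λ^2 + 11.27*λ + 17.493 = 0.
Factor: (λ + 2.1)(λ^2 + 1.4*λ + 8.33) = 0.
Roots: -0.7 + 2.8j, -0.7 - 2.8j, -2.1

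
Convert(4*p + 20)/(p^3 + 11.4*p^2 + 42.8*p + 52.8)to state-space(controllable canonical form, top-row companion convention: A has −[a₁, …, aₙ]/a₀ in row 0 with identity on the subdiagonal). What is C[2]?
Reachable canonical form: C = numerator coefficients (right-aligned, zero-padded to length n).
num = 4*p + 20, C = [[0, 4, 20]].
C[2] = 20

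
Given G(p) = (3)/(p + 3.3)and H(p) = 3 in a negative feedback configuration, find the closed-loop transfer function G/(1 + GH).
Closed-loop T = G/(1+GH).
Numerator: G_num * H_den = 3.
Denominator: G_den * H_den + G_num * H_num = (p + 3.3) + (9) = p + 12.3.
T(p) = (3)/(p + 12.3)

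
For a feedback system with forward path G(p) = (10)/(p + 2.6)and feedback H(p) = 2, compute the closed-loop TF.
Closed-loop T = G/(1+GH).
Numerator: G_num * H_den = 10.
Denominator: G_den * H_den + G_num * H_num = (p + 2.6) + (20) = p + 22.6.
T(p) = (10)/(p + 22.6)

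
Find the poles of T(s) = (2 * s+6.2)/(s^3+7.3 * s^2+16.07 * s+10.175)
Set denominator = 0: s^3 + 7.3*s^2 + 16.07*s + 10.175 = (s + 2.5)(s + 1.1)(s + 3.7) = 0 → Poles: -1.1, -2.5, -3.7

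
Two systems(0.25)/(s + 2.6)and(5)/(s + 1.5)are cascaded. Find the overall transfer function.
Series: H = H₁ · H₂ = (n₁·n₂)/(d₁·d₂).
Num: n₁·n₂ = 1.25. Den: d₁·d₂ = s^2 + 4.1*s + 3.9.
H(s) = (1.25)/(s^2 + 4.1*s + 3.9)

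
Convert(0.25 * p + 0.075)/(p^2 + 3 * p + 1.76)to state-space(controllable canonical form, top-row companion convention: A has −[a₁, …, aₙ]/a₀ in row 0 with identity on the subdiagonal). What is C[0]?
Reachable canonical form: C = numerator coefficients (right-aligned, zero-padded to length n).
num = 0.25*p + 0.075, C = [[0.25, 0.075]].
C[0] = 0.25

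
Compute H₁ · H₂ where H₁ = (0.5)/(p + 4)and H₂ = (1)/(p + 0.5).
Series: H = H₁ · H₂ = (n₁·n₂)/(d₁·d₂).
Num: n₁·n₂ = 0.5. Den: d₁·d₂ = p^2 + 4.5*p + 2.
H(p) = (0.5)/(p^2 + 4.5*p + 2)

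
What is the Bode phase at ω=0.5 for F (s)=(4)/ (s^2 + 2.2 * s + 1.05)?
Substitute s = j*0.5: F(j0.5) = 1.72973 - 2.37838j.
∠F(j0.5) = atan2(Im, Re) = atan2(-2.37838, 1.72973) = -53.97°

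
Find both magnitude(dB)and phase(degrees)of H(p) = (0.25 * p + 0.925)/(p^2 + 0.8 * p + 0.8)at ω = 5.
Substitute p = j*5: H(j5) = -0.028896 - 0.0564291j.
|H| = 20*log₁₀(sqrt(Re²+Im²)) = -23.96 dB.
∠H = atan2(Im, Re) = -117.12°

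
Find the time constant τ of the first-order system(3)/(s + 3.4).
First-order system: τ = -1/pole. Pole = -3.4. τ = -1/(-3.4) = 0.2941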